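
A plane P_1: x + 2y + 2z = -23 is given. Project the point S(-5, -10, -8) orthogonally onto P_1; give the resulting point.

(-3, -6, -4)

Foot = S − λn with λ = (n·S − d)/|n|² = (-41 − (-23))/9 = -2.
Foot = (-5, -10, -8) − (-2)·(1, 2, 2) = (-3, -6, -4).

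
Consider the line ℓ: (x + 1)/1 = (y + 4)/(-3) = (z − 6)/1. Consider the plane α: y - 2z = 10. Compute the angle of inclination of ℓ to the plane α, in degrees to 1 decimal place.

42.4

ℓ has direction (1, -3, 1) through (-1, -4, 6).
sin θ = |n·v| / (|n||v|) = |-5| / (√5 · √11) = 0.67420.
θ ≈ 42.4°.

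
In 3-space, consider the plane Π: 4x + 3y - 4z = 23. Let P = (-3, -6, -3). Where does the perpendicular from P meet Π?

Foot = P − λn with λ = (n·P − d)/|n|² = (-18 − 23)/41 = -1.
Foot = (-3, -6, -3) − (-1)·(4, 3, -4) = (1, -3, -7).

(1, -3, -7)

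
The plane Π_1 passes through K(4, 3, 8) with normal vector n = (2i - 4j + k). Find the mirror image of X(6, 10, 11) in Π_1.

Π_1: n·r = n·K gives 2x - 4y + z = 4.
λ = (n·X − d)/|n|² = (-17 − 4)/21 = -1.
Reflection = X − 2λn = (6, 10, 11) − (-2)·(2, -4, 1) = (10, 2, 13).

(10, 2, 13)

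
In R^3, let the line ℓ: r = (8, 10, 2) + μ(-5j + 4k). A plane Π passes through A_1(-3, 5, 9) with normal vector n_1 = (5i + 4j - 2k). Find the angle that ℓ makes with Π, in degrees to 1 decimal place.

40.7

Π: n_1·r = n_1·A_1 gives 5x + 4y - 2z = -13.
sin θ = |n·v| / (|n||v|) = |-28| / (√45 · √41) = 0.65187.
θ ≈ 40.7°.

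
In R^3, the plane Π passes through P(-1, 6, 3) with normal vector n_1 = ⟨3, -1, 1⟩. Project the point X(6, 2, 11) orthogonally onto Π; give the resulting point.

Π: n_1·r = n_1·P gives 3x - y + z = -6.
Foot = X − λn with λ = (n·X − d)/|n|² = (27 − (-6))/11 = 3.
Foot = (6, 2, 11) − 3·(3, -1, 1) = (-3, 5, 8).

(-3, 5, 8)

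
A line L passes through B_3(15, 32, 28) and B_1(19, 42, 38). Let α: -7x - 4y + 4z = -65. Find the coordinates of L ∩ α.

A direction vector for L is B_1 − B_3 = (4, 10, 10).
Substitute r = (15, 32, 28) + t(4, 10, 10) into the plane: -121 + (-28)t = -65, so t = -2.
Intersection: (15, 32, 28) + (-2)·(4, 10, 10) = (7, 12, 8).

(7, 12, 8)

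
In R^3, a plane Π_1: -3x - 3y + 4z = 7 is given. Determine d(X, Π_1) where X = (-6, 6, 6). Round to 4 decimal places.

2.9155

n·X − d = (-3)·(-6) + (-3)·(6) + (4)·(6) − 7 = 17; |n| = √34.
Distance = |17| / √34 = 17/√34 ≈ 2.9155.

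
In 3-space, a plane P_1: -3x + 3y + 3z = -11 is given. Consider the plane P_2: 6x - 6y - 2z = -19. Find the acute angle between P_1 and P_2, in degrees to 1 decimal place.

cos θ = |n₁·n₂| / (|n₁||n₂|) = |-42| / (√27 · √76).
θ = arccos(0.92717) ≈ 22.0°.

22.0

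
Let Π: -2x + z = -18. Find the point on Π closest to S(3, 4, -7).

Foot = S − λn with λ = (n·S − d)/|n|² = (-13 − (-18))/5 = 1.
Foot = (3, 4, -7) − 1·(-2, 0, 1) = (5, 4, -8).

(5, 4, -8)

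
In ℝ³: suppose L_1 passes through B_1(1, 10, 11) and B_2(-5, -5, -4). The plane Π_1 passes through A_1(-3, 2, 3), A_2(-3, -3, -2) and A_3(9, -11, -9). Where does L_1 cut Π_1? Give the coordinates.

(-3, 0, 1)

A direction vector for L_1 is B_2 − B_1 = (-6, -15, -15).
A_1A_2 = (0, -5, -5), A_1A_3 = (12, -13, -12); a normal to Π_1 is A_1A_2 × A_1A_3 = (-5, -60, 60).
Using A_1: Π_1 has equation -5x - 60y + 60z = 75.
Substitute r = (1, 10, 11) + t(-6, -15, -15) into the plane: 55 + 30t = 75, so t = 2/3.
Intersection: (1, 10, 11) + (2/3)·(-6, -15, -15) = (-3, 0, 1).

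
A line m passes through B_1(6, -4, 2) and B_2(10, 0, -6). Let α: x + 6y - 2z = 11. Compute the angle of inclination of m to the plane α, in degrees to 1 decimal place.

A direction vector for m is B_2 − B_1 = (4, 4, -8).
sin θ = |n·v| / (|n||v|) = |44| / (√41 · √96) = 0.70133.
θ ≈ 44.5°.

44.5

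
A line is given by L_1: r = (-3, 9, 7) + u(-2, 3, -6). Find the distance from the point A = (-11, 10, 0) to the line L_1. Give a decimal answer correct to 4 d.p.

Taking (-3, 9, 7) on L_1 with direction v = (-2, 3, -6): w = A − (-3, 9, 7) = (-8, 1, -7), and w × v = (15, -34, -22).
Distance = |w × v| / |v| = √1865 / √49 ≈ 6.1694.

6.1694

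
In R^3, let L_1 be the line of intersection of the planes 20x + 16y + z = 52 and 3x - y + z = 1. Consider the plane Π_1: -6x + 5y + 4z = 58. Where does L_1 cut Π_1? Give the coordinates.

(-1, 4, 8)

Direction of L_1: (20, 16, 1) × (3, -1, 1) = (17, -17, -68).
A point on L_1: solving the two plane equations with x = -3 gives (-3, 6, 16).
Substitute r = (-3, 6, 16) + t(17, -17, -68) into the plane: 112 + (-459)t = 58, so t = 2/17.
Intersection: (-3, 6, 16) + (2/17)·(17, -17, -68) = (-1, 4, 8).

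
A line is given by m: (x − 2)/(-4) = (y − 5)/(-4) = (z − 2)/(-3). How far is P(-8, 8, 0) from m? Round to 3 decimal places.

9.209

m has direction (-4, -4, -3) through (2, 5, 2).
Taking (2, 5, 2) on m with direction v = (-4, -4, -3): w = P − (2, 5, 2) = (-10, 3, -2), and w × v = (-17, -22, 52).
Distance = |w × v| / |v| = √3477 / √41 ≈ 9.209.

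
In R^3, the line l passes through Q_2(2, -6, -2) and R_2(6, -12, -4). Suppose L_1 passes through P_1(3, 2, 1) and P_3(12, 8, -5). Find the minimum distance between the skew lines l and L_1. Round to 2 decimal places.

A direction vector for l is R_2 − Q_2 = (4, -6, -2).
A direction vector for L_1 is P_3 − P_1 = (9, 6, -6).
Common perpendicular direction n = (4, -6, -2) × (9, 6, -6) = (48, 6, 78).
With w = (3, 2, 1) − (2, -6, -2) = (1, 8, 3), w · n = 330.
Distance = |w · n| / |n| = |330| / √8424 ≈ 3.60.

3.60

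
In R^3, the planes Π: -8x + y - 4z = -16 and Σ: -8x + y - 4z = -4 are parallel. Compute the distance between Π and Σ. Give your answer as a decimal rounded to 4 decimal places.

1.3333

Same normal n = (-8, 1, -4) with |n| = √81; distance = |-16 − (-4)| / |n| = 12/√81 ≈ 1.3333.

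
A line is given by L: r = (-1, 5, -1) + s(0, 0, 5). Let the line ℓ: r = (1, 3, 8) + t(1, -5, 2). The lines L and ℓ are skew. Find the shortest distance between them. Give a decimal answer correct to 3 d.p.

Common perpendicular direction n = (0, 0, 5) × (1, -5, 2) = (25, 5, 0).
With w = (1, 3, 8) − (-1, 5, -1) = (2, -2, 9), w · n = 40.
Distance = |w · n| / |n| = |40| / √650 ≈ 1.569.

1.569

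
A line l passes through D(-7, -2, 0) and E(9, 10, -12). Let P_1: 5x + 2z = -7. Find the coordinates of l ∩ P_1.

A direction vector for l is E − D = (16, 12, -12).
Substitute r = (-7, -2, 0) + t(16, 12, -12) into the plane: -35 + 56t = -7, so t = 1/2.
Intersection: (-7, -2, 0) + (1/2)·(16, 12, -12) = (1, 4, -6).

(1, 4, -6)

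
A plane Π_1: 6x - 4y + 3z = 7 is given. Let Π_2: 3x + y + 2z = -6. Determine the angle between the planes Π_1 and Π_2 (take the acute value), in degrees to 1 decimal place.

cos θ = |n₁·n₂| / (|n₁||n₂|) = |20| / (√61 · √14).
θ = arccos(0.68439) ≈ 46.8°.

46.8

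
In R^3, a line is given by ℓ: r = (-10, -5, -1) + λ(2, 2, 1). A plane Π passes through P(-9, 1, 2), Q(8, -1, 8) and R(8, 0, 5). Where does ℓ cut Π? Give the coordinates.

PQ = (17, -2, 6), PR = (17, -1, 3); a normal to Π is PQ × PR = (0, 51, 17).
Using P: Π has equation 51y + 17z = 85.
Substitute r = (-10, -5, -1) + t(2, 2, 1) into the plane: -272 + 119t = 85, so t = 3.
Intersection: (-10, -5, -1) + 3·(2, 2, 1) = (-4, 1, 2).

(-4, 1, 2)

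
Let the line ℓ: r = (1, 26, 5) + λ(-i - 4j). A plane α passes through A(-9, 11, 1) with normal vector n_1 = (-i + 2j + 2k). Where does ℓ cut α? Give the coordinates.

(-3, 10, 5)

α: n_1·r = n_1·A gives -x + 2y + 2z = 33.
Substitute r = (1, 26, 5) + t(-1, -4, 0) into the plane: 61 + (-7)t = 33, so t = 4.
Intersection: (1, 26, 5) + 4·(-1, -4, 0) = (-3, 10, 5).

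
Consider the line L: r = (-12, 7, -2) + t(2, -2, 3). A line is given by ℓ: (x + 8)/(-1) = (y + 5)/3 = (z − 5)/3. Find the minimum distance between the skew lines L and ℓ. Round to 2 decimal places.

4.24

ℓ has direction (-1, 3, 3) through (-8, -5, 5).
Common perpendicular direction n = (2, -2, 3) × (-1, 3, 3) = (-15, -9, 4).
With w = (-8, -5, 5) − (-12, 7, -2) = (4, -12, 7), w · n = 76.
Distance = |w · n| / |n| = |76| / √322 ≈ 4.24.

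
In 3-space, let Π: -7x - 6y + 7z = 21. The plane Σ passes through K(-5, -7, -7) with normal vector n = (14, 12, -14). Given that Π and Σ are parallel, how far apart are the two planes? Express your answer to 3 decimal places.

Σ: n·r = n·K gives 14x + 12y - 14z = -56.
Rescale Σ by 1/(-2): -7x - 6y + 7z = 28. Then distance = |21 − 28| / √134 ≈ 0.605.

0.605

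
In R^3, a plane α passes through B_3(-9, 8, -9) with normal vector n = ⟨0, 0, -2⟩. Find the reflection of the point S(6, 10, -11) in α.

(6, 10, -7)

α: n·r = n·B_3 gives -2z = 18.
λ = (n·S − d)/|n|² = (22 − 18)/4 = 1.
Reflection = S − 2λn = (6, 10, -11) − 2·(0, 0, -2) = (6, 10, -7).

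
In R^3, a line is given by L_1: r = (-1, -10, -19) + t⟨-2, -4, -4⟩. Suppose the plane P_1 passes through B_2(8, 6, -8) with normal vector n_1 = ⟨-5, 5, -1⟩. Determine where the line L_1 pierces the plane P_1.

P_1: n_1·r = n_1·B_2 gives -5x + 5y - z = -2.
Substitute r = (-1, -10, -19) + t(-2, -4, -4) into the plane: -26 + (-6)t = -2, so t = -4.
Intersection: (-1, -10, -19) + (-4)·(-2, -4, -4) = (7, 6, -3).

(7, 6, -3)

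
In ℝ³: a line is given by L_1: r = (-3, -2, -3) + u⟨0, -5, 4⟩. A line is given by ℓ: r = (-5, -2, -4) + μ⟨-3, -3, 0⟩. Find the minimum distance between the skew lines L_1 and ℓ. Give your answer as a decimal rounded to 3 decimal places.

Common perpendicular direction n = (0, -5, 4) × (-3, -3, 0) = (12, -12, -15).
With w = (-5, -2, -4) − (-3, -2, -3) = (-2, 0, -1), w · n = -9.
Distance = |w · n| / |n| = |-9| / √513 ≈ 0.397.

0.397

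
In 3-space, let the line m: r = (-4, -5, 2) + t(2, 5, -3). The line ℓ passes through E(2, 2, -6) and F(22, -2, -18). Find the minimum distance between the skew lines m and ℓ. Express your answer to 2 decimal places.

A direction vector for ℓ is F − E = (20, -4, -12).
Common perpendicular direction n = (2, 5, -3) × (20, -4, -12) = (-72, -36, -108).
With w = (2, 2, -6) − (-4, -5, 2) = (6, 7, -8), w · n = 180.
Distance = |w · n| / |n| = |180| / √18144 ≈ 1.34.

1.34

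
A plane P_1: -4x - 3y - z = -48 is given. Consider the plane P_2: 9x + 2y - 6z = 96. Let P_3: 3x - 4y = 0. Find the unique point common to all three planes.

(8, 6, -2)

Solving the 3×3 linear system -4x - 3y - z = -48, 9x + 2y - 6z = 96, 3x - 4y = 0 (e.g. by elimination or Cramer's rule, determinant = 192) gives (8, 6, -2).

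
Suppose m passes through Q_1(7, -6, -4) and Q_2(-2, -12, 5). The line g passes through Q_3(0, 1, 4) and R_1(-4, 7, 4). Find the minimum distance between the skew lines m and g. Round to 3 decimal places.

4.908

A direction vector for m is Q_2 − Q_1 = (-9, -6, 9).
A direction vector for g is R_1 − Q_3 = (-4, 6, 0).
Common perpendicular direction n = (-9, -6, 9) × (-4, 6, 0) = (-54, -36, -78).
With w = (0, 1, 4) − (7, -6, -4) = (-7, 7, 8), w · n = -498.
Distance = |w · n| / |n| = |-498| / √10296 ≈ 4.908.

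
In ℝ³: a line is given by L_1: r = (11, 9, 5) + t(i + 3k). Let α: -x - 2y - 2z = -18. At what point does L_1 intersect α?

Substitute r = (11, 9, 5) + t(1, 0, 3) into the plane: -39 + (-7)t = -18, so t = -3.
Intersection: (11, 9, 5) + (-3)·(1, 0, 3) = (8, 9, -4).

(8, 9, -4)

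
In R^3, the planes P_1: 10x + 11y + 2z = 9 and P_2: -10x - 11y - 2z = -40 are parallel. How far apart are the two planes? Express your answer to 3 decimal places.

2.067

Rescale P_2 by 1/(-1): 10x + 11y + 2z = 40. Then distance = |9 − 40| / √225 ≈ 2.067.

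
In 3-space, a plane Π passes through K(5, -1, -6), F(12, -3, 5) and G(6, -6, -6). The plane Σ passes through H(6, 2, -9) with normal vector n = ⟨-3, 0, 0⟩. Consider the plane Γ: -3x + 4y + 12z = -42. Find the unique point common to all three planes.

KF = (7, -2, 11), KG = (1, -5, 0); a normal to Π is KF × KG = (55, 11, -33).
Using K: Π has equation 55x + 11y - 33z = 462.
Σ: n·r = n·H gives -3x = -18.
Solving the 3×3 linear system 55x + 11y - 33z = 462, -3x = -18, -3x + 4y + 12z = -42 (e.g. by elimination or Cramer's rule, determinant = 792) gives (6, 3, -3).

(6, 3, -3)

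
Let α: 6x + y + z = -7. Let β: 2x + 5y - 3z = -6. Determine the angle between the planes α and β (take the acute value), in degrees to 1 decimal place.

cos θ = |n₁·n₂| / (|n₁||n₂|) = |14| / (√38 · √38).
θ = arccos(0.36842) ≈ 68.4°.

68.4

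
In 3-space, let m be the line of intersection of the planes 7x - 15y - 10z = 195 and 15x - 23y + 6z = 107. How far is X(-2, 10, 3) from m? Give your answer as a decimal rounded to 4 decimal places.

20.3217

Direction of m: (7, -15, -10) × (15, -23, 6) = (-320, -192, 64).
A point on m: solving the two plane equations with x = -5 gives (-5, -10, -8).
Taking (-5, -10, -8) on m with direction v = (-320, -192, 64): w = X − (-5, -10, -8) = (3, 20, 11), and w × v = (3392, -3712, 5824).
Distance = |w × v| / |v| = √59203584 / √143360 ≈ 20.3217.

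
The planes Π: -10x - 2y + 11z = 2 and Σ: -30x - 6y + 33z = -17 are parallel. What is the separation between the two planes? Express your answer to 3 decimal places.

0.511

Rescale Σ by 1/3: -10x - 2y + 11z = -17/3. Then distance = |2 − (-17/3)| / √225 ≈ 0.511.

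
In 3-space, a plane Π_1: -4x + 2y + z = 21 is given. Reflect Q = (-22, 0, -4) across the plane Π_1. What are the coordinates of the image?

(2, -12, -10)

λ = (n·Q − d)/|n|² = (84 − 21)/21 = 3.
Reflection = Q − 2λn = (-22, 0, -4) − 6·(-4, 2, 1) = (2, -12, -10).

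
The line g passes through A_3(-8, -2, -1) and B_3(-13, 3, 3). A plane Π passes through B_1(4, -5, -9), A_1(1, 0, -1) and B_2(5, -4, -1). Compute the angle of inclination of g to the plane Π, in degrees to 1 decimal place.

A direction vector for g is B_3 − A_3 = (-5, 5, 4).
B_1A_1 = (-3, 5, 8), B_1B_2 = (1, 1, 8); a normal to Π is B_1A_1 × B_1B_2 = (32, 32, -8).
Using B_1: Π has equation 32x + 32y - 8z = 40.
sin θ = |n·v| / (|n||v|) = |-32| / (√2112 · √66) = 0.08571.
θ ≈ 4.9°.

4.9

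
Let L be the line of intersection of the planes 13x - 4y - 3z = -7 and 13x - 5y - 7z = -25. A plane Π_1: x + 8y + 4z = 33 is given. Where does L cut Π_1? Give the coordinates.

(1, 2, 4)

Direction of L: (13, -4, -3) × (13, -5, -7) = (13, 52, -13).
A point on L: solving the two plane equations with x = 0 gives (0, -2, 5).
Substitute r = (0, -2, 5) + t(13, 52, -13) into the plane: 4 + 377t = 33, so t = 1/13.
Intersection: (0, -2, 5) + (1/13)·(13, 52, -13) = (1, 2, 4).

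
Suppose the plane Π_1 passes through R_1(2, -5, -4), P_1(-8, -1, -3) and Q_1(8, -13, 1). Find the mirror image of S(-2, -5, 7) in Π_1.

(-6, -13, -1)

R_1P_1 = (-10, 4, 1), R_1Q_1 = (6, -8, 5); a normal to Π_1 is R_1P_1 × R_1Q_1 = (28, 56, 56).
Using R_1: Π_1 has equation 28x + 56y + 56z = -448.
λ = (n·S − d)/|n|² = (56 − (-448))/7056 = 1/14.
Reflection = S − 2λn = (-2, -5, 7) − (1/7)·(28, 56, 56) = (-6, -13, -1).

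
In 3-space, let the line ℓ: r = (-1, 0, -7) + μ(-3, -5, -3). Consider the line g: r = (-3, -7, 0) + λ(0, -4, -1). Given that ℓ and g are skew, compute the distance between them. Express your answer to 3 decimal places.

Common perpendicular direction n = (-3, -5, -3) × (0, -4, -1) = (-7, -3, 12).
With w = (-3, -7, 0) − (-1, 0, -7) = (-2, -7, 7), w · n = 119.
Distance = |w · n| / |n| = |119| / √202 ≈ 8.373.

8.373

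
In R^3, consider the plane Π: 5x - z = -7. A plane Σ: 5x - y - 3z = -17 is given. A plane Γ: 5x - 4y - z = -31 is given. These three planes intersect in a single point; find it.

Solving the 3×3 linear system 5x - z = -7, 5x - y - 3z = -17, 5x - 4y - z = -31 (e.g. by elimination or Cramer's rule, determinant = -40) gives (-1, 6, 2).

(-1, 6, 2)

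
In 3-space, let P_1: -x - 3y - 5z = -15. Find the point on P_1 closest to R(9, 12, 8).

(7, 6, -2)

Foot = R − λn with λ = (n·R − d)/|n|² = (-85 − (-15))/35 = -2.
Foot = (9, 12, 8) − (-2)·(-1, -3, -5) = (7, 6, -2).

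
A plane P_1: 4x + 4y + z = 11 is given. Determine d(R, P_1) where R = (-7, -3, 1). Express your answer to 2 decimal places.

8.70

n·R − d = (4)·(-7) + (4)·(-3) + (1)·(1) − 11 = -50; |n| = √33.
Distance = |-50| / √33 = 50/√33 ≈ 8.70.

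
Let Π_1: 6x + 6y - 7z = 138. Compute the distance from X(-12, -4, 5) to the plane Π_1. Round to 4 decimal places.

24.4545

n·X − d = (6)·(-12) + (6)·(-4) + (-7)·(5) − 138 = -269; |n| = √121.
Distance = |-269| / √121 = 269/√121 ≈ 24.4545.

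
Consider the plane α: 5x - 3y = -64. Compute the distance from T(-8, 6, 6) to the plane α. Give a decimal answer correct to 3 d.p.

1.029

n·T − d = (5)·(-8) + (-3)·(6) + (0)·(6) − (-64) = 6; |n| = √34.
Distance = |6| / √34 = 6/√34 ≈ 1.029.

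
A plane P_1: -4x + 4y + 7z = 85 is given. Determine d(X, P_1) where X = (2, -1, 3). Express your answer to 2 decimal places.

n·X − d = (-4)·(2) + (4)·(-1) + (7)·(3) − 85 = -76; |n| = √81.
Distance = |-76| / √81 = 76/√81 ≈ 8.44.

8.44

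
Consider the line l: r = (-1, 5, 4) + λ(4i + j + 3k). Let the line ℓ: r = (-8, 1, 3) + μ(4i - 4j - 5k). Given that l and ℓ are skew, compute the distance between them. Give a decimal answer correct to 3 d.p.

4.091

Common perpendicular direction n = (4, 1, 3) × (4, -4, -5) = (7, 32, -20).
With w = (-8, 1, 3) − (-1, 5, 4) = (-7, -4, -1), w · n = -157.
Distance = |w · n| / |n| = |-157| / √1473 ≈ 4.091.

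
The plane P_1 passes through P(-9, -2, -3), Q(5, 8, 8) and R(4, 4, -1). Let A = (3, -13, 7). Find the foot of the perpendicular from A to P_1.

(-3, 2, 1)

PQ = (14, 10, 11), PR = (13, 6, 2); a normal to P_1 is PQ × PR = (-46, 115, -46).
Using P: P_1 has equation -46x + 115y - 46z = 322.
Foot = A − λn with λ = (n·A − d)/|n|² = (-1955 − 322)/17457 = -3/23.
Foot = (3, -13, 7) − (-3/23)·(-46, 115, -46) = (-3, 2, 1).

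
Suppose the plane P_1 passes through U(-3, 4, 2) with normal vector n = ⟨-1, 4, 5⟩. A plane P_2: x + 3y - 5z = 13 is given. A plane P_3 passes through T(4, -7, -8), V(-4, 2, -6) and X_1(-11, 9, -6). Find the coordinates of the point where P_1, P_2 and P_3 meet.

P_1: n·r = n·U gives -x + 4y + 5z = 29.
TV = (-8, 9, 2), TX_1 = (-15, 16, 2); a normal to P_3 is TV × TX_1 = (-14, -14, 7).
Using T: P_3 has equation -14x - 14y + 7z = -14.
Solving the 3×3 linear system -x + 4y + 5z = 29, x + 3y - 5z = 13, -14x - 14y + 7z = -14 (e.g. by elimination or Cramer's rule, determinant = 441) gives (-5, 6, 0).

(-5, 6, 0)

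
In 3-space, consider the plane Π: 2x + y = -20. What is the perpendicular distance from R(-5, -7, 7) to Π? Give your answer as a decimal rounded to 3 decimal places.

n·R − d = (2)·(-5) + (1)·(-7) + (0)·(7) − (-20) = 3; |n| = √5.
Distance = |3| / √5 = 3/√5 ≈ 1.342.

1.342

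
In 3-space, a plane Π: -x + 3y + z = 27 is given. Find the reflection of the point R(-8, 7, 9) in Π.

(-6, 1, 7)

λ = (n·R − d)/|n|² = (38 − 27)/11 = 1.
Reflection = R − 2λn = (-8, 7, 9) − 2·(-1, 3, 1) = (-6, 1, 7).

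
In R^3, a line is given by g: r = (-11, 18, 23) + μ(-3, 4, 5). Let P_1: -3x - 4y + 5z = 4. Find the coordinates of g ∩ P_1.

(1, 2, 3)

Substitute r = (-11, 18, 23) + t(-3, 4, 5) into the plane: 76 + 18t = 4, so t = -4.
Intersection: (-11, 18, 23) + (-4)·(-3, 4, 5) = (1, 2, 3).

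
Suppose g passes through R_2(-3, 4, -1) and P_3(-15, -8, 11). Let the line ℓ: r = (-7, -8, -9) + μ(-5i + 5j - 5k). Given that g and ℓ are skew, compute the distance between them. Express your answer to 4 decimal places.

14.1421

A direction vector for g is P_3 − R_2 = (-12, -12, 12).
Common perpendicular direction n = (-12, -12, 12) × (-5, 5, -5) = (0, -120, -120).
With w = (-7, -8, -9) − (-3, 4, -1) = (-4, -12, -8), w · n = 2400.
Distance = |w · n| / |n| = |2400| / √28800 ≈ 14.1421.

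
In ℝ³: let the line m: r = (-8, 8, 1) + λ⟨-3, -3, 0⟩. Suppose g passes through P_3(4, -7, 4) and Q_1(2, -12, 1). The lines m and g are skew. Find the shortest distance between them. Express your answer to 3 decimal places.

A direction vector for g is Q_1 − P_3 = (-2, -5, -3).
Common perpendicular direction n = (-3, -3, 0) × (-2, -5, -3) = (9, -9, 9).
With w = (4, -7, 4) − (-8, 8, 1) = (12, -15, 3), w · n = 270.
Distance = |w · n| / |n| = |270| / √243 ≈ 17.321.

17.321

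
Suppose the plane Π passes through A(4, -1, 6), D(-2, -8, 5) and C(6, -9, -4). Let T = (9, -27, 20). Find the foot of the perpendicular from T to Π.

AD = (-6, -7, -1), AC = (2, -8, -10); a normal to Π is AD × AC = (62, -62, 62).
Using A: Π has equation 62x - 62y + 62z = 682.
Foot = T − λn with λ = (n·T − d)/|n|² = (3472 − 682)/11532 = 15/62.
Foot = (9, -27, 20) − (15/62)·(62, -62, 62) = (-6, -12, 5).

(-6, -12, 5)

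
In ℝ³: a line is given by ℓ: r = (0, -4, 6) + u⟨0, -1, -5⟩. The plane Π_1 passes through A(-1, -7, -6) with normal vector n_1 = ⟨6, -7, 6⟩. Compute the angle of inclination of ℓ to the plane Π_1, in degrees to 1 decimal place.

Π_1: n_1·r = n_1·A gives 6x - 7y + 6z = 7.
sin θ = |n·v| / (|n||v|) = |-23| / (√121 · √26) = 0.41006.
θ ≈ 24.2°.

24.2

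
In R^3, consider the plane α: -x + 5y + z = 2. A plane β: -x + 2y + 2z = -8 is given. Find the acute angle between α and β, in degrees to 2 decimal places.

33.49

cos θ = |n₁·n₂| / (|n₁||n₂|) = |13| / (√27 · √9).
θ = arccos(0.83395) ≈ 33.49°.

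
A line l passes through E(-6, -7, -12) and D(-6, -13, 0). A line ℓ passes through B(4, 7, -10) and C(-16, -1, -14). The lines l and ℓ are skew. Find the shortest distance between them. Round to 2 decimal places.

A direction vector for l is D − E = (0, -6, 12).
A direction vector for ℓ is C − B = (-20, -8, -4).
Common perpendicular direction n = (0, -6, 12) × (-20, -8, -4) = (120, -240, -120).
With w = (4, 7, -10) − (-6, -7, -12) = (10, 14, 2), w · n = -2400.
Distance = |w · n| / |n| = |-2400| / √86400 ≈ 8.16.

8.16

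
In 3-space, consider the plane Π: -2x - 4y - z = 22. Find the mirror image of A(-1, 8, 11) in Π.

(-13, -16, 5)

λ = (n·A − d)/|n|² = (-41 − 22)/21 = -3.
Reflection = A − 2λn = (-1, 8, 11) − (-6)·(-2, -4, -1) = (-13, -16, 5).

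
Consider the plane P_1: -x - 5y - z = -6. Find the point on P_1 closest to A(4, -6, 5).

(5, -1, 6)

Foot = A − λn with λ = (n·A − d)/|n|² = (21 − (-6))/27 = 1.
Foot = (4, -6, 5) − 1·(-1, -5, -1) = (5, -1, 6).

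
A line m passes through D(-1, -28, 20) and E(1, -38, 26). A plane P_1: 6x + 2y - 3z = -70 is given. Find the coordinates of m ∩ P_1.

A direction vector for m is E − D = (2, -10, 6).
Substitute r = (-1, -28, 20) + t(2, -10, 6) into the plane: -122 + (-26)t = -70, so t = -2.
Intersection: (-1, -28, 20) + (-2)·(2, -10, 6) = (-5, -8, 8).

(-5, -8, 8)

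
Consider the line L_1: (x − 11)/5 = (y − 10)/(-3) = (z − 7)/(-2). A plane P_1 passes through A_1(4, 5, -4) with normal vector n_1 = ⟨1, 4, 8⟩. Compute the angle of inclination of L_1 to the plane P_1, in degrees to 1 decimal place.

24.5

L_1 has direction (5, -3, -2) through (11, 10, 7).
P_1: n_1·r = n_1·A_1 gives x + 4y + 8z = -8.
sin θ = |n·v| / (|n||v|) = |-23| / (√81 · √38) = 0.41457.
θ ≈ 24.5°.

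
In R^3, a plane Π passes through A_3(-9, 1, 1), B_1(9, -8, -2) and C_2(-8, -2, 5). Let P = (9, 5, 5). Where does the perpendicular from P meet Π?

(3, -5, -1)

A_3B_1 = (18, -9, -3), A_3C_2 = (1, -3, 4); a normal to Π is A_3B_1 × A_3C_2 = (-45, -75, -45).
Using A_3: Π has equation -45x - 75y - 45z = 285.
Foot = P − λn with λ = (n·P − d)/|n|² = (-1005 − 285)/9675 = -2/15.
Foot = (9, 5, 5) − (-2/15)·(-45, -75, -45) = (3, -5, -1).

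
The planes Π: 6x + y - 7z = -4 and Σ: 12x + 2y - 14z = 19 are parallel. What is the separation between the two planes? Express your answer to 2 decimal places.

Rescale Σ by 1/2: 6x + y - 7z = 19/2. Then distance = |-4 − (19/2)| / √86 ≈ 1.46.

1.46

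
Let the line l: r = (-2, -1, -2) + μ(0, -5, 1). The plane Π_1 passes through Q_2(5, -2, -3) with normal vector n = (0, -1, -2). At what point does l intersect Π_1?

(-2, -6, -1)

Π_1: n·r = n·Q_2 gives -y - 2z = 8.
Substitute r = (-2, -1, -2) + t(0, -5, 1) into the plane: 5 + 3t = 8, so t = 1.
Intersection: (-2, -1, -2) + 1·(0, -5, 1) = (-2, -6, -1).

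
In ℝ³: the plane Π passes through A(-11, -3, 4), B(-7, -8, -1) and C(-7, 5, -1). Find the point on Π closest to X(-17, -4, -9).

(-7, -4, -1)

AB = (4, -5, -5), AC = (4, 8, -5); a normal to Π is AB × AC = (65, 0, 52).
Using A: Π has equation 65x + 52z = -507.
Foot = X − λn with λ = (n·X − d)/|n|² = (-1573 − (-507))/6929 = -2/13.
Foot = (-17, -4, -9) − (-2/13)·(65, 0, 52) = (-7, -4, -1).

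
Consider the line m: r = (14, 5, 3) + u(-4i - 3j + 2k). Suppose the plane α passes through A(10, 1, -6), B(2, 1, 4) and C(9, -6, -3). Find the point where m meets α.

AB = (-8, 0, 10), AC = (-1, -7, 3); a normal to α is AB × AC = (70, 14, 56).
Using A: α has equation 70x + 14y + 56z = 378.
Substitute r = (14, 5, 3) + t(-4, -3, 2) into the plane: 1218 + (-210)t = 378, so t = 4.
Intersection: (14, 5, 3) + 4·(-4, -3, 2) = (-2, -7, 11).

(-2, -7, 11)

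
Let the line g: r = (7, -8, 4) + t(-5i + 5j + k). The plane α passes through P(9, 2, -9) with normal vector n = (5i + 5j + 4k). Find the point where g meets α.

α: n·r = n·P gives 5x + 5y + 4z = 19.
Substitute r = (7, -8, 4) + t(-5, 5, 1) into the plane: 11 + 4t = 19, so t = 2.
Intersection: (7, -8, 4) + 2·(-5, 5, 1) = (-3, 2, 6).

(-3, 2, 6)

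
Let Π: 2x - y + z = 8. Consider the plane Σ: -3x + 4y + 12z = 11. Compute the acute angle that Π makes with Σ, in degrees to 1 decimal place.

86.4

cos θ = |n₁·n₂| / (|n₁||n₂|) = |2| / (√6 · √169).
θ = arccos(0.06281) ≈ 86.4°.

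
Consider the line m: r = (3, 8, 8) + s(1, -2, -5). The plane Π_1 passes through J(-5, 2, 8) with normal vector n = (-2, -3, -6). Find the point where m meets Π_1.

Π_1: n·r = n·J gives -2x - 3y - 6z = -44.
Substitute r = (3, 8, 8) + t(1, -2, -5) into the plane: -78 + 34t = -44, so t = 1.
Intersection: (3, 8, 8) + 1·(1, -2, -5) = (4, 6, 3).

(4, 6, 3)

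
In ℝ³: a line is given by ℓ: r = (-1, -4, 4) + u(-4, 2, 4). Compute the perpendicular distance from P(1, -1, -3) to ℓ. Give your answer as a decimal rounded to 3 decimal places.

Taking (-1, -4, 4) on ℓ with direction v = (-4, 2, 4): w = P − (-1, -4, 4) = (2, 3, -7), and w × v = (26, 20, 16).
Distance = |w × v| / |v| = √1332 / √36 ≈ 6.083.

6.083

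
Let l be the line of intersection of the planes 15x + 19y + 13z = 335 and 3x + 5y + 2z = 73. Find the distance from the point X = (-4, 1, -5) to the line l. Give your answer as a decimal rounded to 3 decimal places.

17.025

Direction of l: (15, 19, 13) × (3, 5, 2) = (-27, 9, 18).
A point on l: solving the two plane equations with x = 10 gives (10, 7, 4).
Taking (10, 7, 4) on l with direction v = (-27, 9, 18): w = X − (10, 7, 4) = (-14, -6, -9), and w × v = (-27, 495, -288).
Distance = |w × v| / |v| = √328698 / √1134 ≈ 17.025.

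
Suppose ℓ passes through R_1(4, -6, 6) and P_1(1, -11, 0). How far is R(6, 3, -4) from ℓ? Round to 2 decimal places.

A direction vector for ℓ is P_1 − R_1 = (-3, -5, -6).
Taking (4, -6, 6) on ℓ with direction v = (-3, -5, -6): w = R − (4, -6, 6) = (2, 9, -10), and w × v = (-104, 42, 17).
Distance = |w × v| / |v| = √12869 / √70 ≈ 13.56.

13.56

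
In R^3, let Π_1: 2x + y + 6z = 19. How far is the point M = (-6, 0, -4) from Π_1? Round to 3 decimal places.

n·M − d = (2)·(-6) + (1)·(0) + (6)·(-4) − 19 = -55; |n| = √41.
Distance = |-55| / √41 = 55/√41 ≈ 8.590.

8.590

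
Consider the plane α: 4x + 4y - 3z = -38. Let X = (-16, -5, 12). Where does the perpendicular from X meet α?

(-8, 3, 6)

Foot = X − λn with λ = (n·X − d)/|n|² = (-120 − (-38))/41 = -2.
Foot = (-16, -5, 12) − (-2)·(4, 4, -3) = (-8, 3, 6).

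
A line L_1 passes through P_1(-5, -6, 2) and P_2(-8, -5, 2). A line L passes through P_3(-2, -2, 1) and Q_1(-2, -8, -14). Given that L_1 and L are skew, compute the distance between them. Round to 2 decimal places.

A direction vector for L_1 is P_2 − P_1 = (-3, 1, 0).
A direction vector for L is Q_1 − P_3 = (0, -6, -15).
Common perpendicular direction n = (-3, 1, 0) × (0, -6, -15) = (-15, -45, 18).
With w = (-2, -2, 1) − (-5, -6, 2) = (3, 4, -1), w · n = -243.
Distance = |w · n| / |n| = |-243| / √2574 ≈ 4.79.

4.79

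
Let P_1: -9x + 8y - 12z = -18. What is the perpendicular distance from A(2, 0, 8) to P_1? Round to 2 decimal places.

5.65

n·A − d = (-9)·(2) + (8)·(0) + (-12)·(8) − (-18) = -96; |n| = √289.
Distance = |-96| / √289 = 96/√289 ≈ 5.65.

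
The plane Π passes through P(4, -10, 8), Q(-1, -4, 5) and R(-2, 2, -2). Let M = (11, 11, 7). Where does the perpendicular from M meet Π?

(2, -1, -2)

PQ = (-5, 6, -3), PR = (-6, 12, -10); a normal to Π is PQ × PR = (-24, -32, -24).
Using P: Π has equation -24x - 32y - 24z = 32.
Foot = M − λn with λ = (n·M − d)/|n|² = (-784 − 32)/2176 = -3/8.
Foot = (11, 11, 7) − (-3/8)·(-24, -32, -24) = (2, -1, -2).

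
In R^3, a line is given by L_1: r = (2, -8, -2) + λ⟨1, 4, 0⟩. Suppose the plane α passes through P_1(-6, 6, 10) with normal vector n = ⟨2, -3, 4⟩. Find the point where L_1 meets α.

α: n·r = n·P_1 gives 2x - 3y + 4z = 10.
Substitute r = (2, -8, -2) + t(1, 4, 0) into the plane: 20 + (-10)t = 10, so t = 1.
Intersection: (2, -8, -2) + 1·(1, 4, 0) = (3, -4, -2).

(3, -4, -2)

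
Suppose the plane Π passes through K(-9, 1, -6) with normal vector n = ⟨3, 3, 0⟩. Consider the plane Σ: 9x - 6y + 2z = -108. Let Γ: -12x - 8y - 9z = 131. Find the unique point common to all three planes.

Π: n·r = n·K gives 3x + 3y = -24.
Solving the 3×3 linear system 3x + 3y = -24, 9x - 6y + 2z = -108, -12x - 8y - 9z = 131 (e.g. by elimination or Cramer's rule, determinant = 381) gives (-10, 2, -3).

(-10, 2, -3)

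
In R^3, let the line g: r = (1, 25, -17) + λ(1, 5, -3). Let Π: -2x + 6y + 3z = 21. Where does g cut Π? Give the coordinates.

(-3, 5, -5)

Substitute r = (1, 25, -17) + t(1, 5, -3) into the plane: 97 + 19t = 21, so t = -4.
Intersection: (1, 25, -17) + (-4)·(1, 5, -3) = (-3, 5, -5).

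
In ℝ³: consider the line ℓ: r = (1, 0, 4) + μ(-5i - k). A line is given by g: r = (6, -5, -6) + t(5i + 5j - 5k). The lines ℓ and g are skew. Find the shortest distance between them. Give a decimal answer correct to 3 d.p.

Common perpendicular direction n = (-5, 0, -1) × (5, 5, -5) = (5, -30, -25).
With w = (6, -5, -6) − (1, 0, 4) = (5, -5, -10), w · n = 425.
Distance = |w · n| / |n| = |425| / √1550 ≈ 10.795.

10.795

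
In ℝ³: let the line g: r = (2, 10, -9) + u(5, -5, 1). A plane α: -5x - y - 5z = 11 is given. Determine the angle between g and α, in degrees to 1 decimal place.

29.4

sin θ = |n·v| / (|n||v|) = |-25| / (√51 · √51) = 0.49020.
θ ≈ 29.4°.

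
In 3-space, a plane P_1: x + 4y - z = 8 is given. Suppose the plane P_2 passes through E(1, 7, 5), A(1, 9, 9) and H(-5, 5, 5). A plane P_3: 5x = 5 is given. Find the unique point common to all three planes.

(1, -1, -11)

EA = (0, 2, 4), EH = (-6, -2, 0); a normal to P_2 is EA × EH = (8, -24, 12).
Using E: P_2 has equation 8x - 24y + 12z = -100.
Solving the 3×3 linear system x + 4y - z = 8, 8x - 24y + 12z = -100, 5x = 5 (e.g. by elimination or Cramer's rule, determinant = 120) gives (1, -1, -11).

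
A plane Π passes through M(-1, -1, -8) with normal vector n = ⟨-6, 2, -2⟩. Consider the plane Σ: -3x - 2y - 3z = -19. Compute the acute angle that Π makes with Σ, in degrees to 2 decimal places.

Π: n·r = n·M gives -6x + 2y - 2z = 20.
cos θ = |n₁·n₂| / (|n₁||n₂|) = |20| / (√44 · √22).
θ = arccos(0.64282) ≈ 50.00°.

50.00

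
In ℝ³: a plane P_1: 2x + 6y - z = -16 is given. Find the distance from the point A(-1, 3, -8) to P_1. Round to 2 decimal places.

n·A − d = (2)·(-1) + (6)·(3) + (-1)·(-8) − (-16) = 40; |n| = √41.
Distance = |40| / √41 = 40/√41 ≈ 6.25.

6.25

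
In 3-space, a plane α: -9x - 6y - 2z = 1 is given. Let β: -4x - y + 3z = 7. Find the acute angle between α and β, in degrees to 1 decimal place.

cos θ = |n₁·n₂| / (|n₁||n₂|) = |36| / (√121 · √26).
θ = arccos(0.64183) ≈ 50.1°.

50.1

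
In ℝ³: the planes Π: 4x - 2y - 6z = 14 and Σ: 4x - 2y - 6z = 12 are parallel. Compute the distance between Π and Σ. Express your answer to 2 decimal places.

0.27

Same normal n = (4, -2, -6) with |n| = √56; distance = |14 − 12| / |n| = 2/√56 ≈ 0.27.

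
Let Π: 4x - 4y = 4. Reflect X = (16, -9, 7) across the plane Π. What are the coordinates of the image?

(-8, 15, 7)

λ = (n·X − d)/|n|² = (100 − 4)/32 = 3.
Reflection = X − 2λn = (16, -9, 7) − 6·(4, -4, 0) = (-8, 15, 7).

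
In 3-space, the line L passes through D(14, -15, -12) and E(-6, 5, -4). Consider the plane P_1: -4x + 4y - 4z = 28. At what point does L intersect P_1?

A direction vector for L is E − D = (-20, 20, 8).
Substitute r = (14, -15, -12) + t(-20, 20, 8) into the plane: -68 + 128t = 28, so t = 3/4.
Intersection: (14, -15, -12) + (3/4)·(-20, 20, 8) = (-1, 0, -6).

(-1, 0, -6)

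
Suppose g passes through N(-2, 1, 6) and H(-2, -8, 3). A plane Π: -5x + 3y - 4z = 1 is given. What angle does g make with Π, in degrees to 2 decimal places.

12.92

A direction vector for g is H − N = (0, -9, -3).
sin θ = |n·v| / (|n||v|) = |-15| / (√50 · √90) = 0.22361.
θ ≈ 12.92°.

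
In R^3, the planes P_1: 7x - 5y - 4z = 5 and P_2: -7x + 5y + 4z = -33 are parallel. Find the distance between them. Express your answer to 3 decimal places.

2.951

Rescale P_2 by 1/(-1): 7x - 5y - 4z = 33. Then distance = |5 − 33| / √90 ≈ 2.951.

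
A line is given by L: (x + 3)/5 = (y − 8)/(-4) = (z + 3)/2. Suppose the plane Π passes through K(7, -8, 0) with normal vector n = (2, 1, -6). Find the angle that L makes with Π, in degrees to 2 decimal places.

8.03

L has direction (5, -4, 2) through (-3, 8, -3).
Π: n·r = n·K gives 2x + y - 6z = 6.
sin θ = |n·v| / (|n||v|) = |-6| / (√41 · √45) = 0.13969.
θ ≈ 8.03°.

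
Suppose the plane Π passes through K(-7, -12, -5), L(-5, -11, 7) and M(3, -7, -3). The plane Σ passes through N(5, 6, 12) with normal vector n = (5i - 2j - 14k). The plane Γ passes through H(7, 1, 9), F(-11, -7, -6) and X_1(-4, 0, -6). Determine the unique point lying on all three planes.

(-1, -9, 12)

KL = (2, 1, 12), KM = (10, 5, 2); a normal to Π is KL × KM = (-58, 116, 0).
Using K: Π has equation -58x + 116y = -986.
Σ: n·r = n·N gives 5x - 2y - 14z = -155.
HF = (-18, -8, -15), HX_1 = (-11, -1, -15); a normal to Γ is HF × HX_1 = (105, -105, -70).
Using H: Γ has equation 105x - 105y - 70z = 0.
Solving the 3×3 linear system -58x + 116y = -986, 5x - 2y - 14z = -155, 105x - 105y - 70z = 0 (e.g. by elimination or Cramer's rule, determinant = -52780) gives (-1, -9, 12).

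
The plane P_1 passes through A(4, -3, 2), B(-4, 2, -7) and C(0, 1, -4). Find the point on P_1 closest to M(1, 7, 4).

AB = (-8, 5, -9), AC = (-4, 4, -6); a normal to P_1 is AB × AC = (6, -12, -12).
Using A: P_1 has equation 6x - 12y - 12z = 36.
Foot = M − λn with λ = (n·M − d)/|n|² = (-126 − 36)/324 = -1/2.
Foot = (1, 7, 4) − (-1/2)·(6, -12, -12) = (4, 1, -2).

(4, 1, -2)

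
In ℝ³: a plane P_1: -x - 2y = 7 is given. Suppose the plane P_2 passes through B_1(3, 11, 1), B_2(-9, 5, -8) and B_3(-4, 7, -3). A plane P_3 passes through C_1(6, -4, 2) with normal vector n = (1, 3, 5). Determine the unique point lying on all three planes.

(-9, 1, 2)

B_1B_2 = (-12, -6, -9), B_1B_3 = (-7, -4, -4); a normal to P_2 is B_1B_2 × B_1B_3 = (-12, 15, 6).
Using B_1: P_2 has equation -12x + 15y + 6z = 135.
P_3: n·r = n·C_1 gives x + 3y + 5z = 4.
Solving the 3×3 linear system -x - 2y = 7, -12x + 15y + 6z = 135, x + 3y + 5z = 4 (e.g. by elimination or Cramer's rule, determinant = -189) gives (-9, 1, 2).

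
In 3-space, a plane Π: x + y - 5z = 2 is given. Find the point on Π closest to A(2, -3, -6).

(1, -4, -1)

Foot = A − λn with λ = (n·A − d)/|n|² = (29 − 2)/27 = 1.
Foot = (2, -3, -6) − 1·(1, 1, -5) = (1, -4, -1).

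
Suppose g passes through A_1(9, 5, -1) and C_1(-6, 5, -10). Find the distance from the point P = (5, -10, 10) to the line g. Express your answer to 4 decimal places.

A direction vector for g is C_1 − A_1 = (-15, 0, -9).
Taking (9, 5, -1) on g with direction v = (-15, 0, -9): w = P − (9, 5, -1) = (-4, -15, 11), and w × v = (135, -201, -225).
Distance = |w × v| / |v| = √109251 / √306 ≈ 18.8952.

18.8952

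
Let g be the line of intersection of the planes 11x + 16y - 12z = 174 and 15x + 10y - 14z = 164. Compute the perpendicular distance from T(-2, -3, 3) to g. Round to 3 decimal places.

Direction of g: (11, 16, -12) × (15, 10, -14) = (-104, -26, -130).
A point on g: solving the two plane equations with x = 6 gives (6, 6, -1).
Taking (6, 6, -1) on g with direction v = (-104, -26, -130): w = T − (6, 6, -1) = (-8, -9, 4), and w × v = (1274, -1456, -728).
Distance = |w × v| / |v| = √4272996 / √28392 ≈ 12.268.

12.268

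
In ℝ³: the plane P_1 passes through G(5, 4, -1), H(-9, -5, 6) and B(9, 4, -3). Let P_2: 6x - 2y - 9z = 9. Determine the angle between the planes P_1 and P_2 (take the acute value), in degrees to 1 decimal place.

GH = (-14, -9, 7), GB = (4, 0, -2); a normal to P_1 is GH × GB = (18, 0, 36).
Using G: P_1 has equation 18x + 36z = 54.
cos θ = |n₁·n₂| / (|n₁||n₂|) = |-216| / (√1620 · √121).
θ = arccos(0.48787) ≈ 60.8°.

60.8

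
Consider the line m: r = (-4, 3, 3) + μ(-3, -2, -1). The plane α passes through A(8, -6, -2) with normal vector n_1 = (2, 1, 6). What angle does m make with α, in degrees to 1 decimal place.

α: n_1·r = n_1·A gives 2x + y + 6z = -2.
sin θ = |n·v| / (|n||v|) = |-14| / (√41 · √14) = 0.58435.
θ ≈ 35.8°.

35.8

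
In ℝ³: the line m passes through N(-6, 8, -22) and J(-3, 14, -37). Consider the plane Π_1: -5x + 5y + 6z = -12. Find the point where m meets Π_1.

(-8, 4, -12)

A direction vector for m is J − N = (3, 6, -15).
Substitute r = (-6, 8, -22) + t(3, 6, -15) into the plane: -62 + (-75)t = -12, so t = -2/3.
Intersection: (-6, 8, -22) + (-2/3)·(3, 6, -15) = (-8, 4, -12).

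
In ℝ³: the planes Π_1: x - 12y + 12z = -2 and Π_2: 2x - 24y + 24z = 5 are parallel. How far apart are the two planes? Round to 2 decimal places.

0.26

Rescale Π_2 by 1/2: x - 12y + 12z = 5/2. Then distance = |-2 − (5/2)| / √289 ≈ 0.26.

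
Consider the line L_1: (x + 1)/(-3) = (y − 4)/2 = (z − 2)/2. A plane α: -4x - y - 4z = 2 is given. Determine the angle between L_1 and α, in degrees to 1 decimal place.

4.8

L_1 has direction (-3, 2, 2) through (-1, 4, 2).
sin θ = |n·v| / (|n||v|) = |2| / (√33 · √17) = 0.08444.
θ ≈ 4.8°.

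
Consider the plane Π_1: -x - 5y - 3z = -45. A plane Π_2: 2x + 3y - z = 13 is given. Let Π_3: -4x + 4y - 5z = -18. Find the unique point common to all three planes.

(2, 5, 6)

Solving the 3×3 linear system -x - 5y - 3z = -45, 2x + 3y - z = 13, -4x + 4y - 5z = -18 (e.g. by elimination or Cramer's rule, determinant = -119) gives (2, 5, 6).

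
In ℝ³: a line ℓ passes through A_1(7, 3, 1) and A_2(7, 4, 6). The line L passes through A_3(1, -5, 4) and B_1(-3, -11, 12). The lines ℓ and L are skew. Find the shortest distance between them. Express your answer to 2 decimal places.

1.30

A direction vector for ℓ is A_2 − A_1 = (0, 1, 5).
A direction vector for L is B_1 − A_3 = (-4, -6, 8).
Common perpendicular direction n = (0, 1, 5) × (-4, -6, 8) = (38, -20, 4).
With w = (1, -5, 4) − (7, 3, 1) = (-6, -8, 3), w · n = -56.
Distance = |w · n| / |n| = |-56| / √1860 ≈ 1.30.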